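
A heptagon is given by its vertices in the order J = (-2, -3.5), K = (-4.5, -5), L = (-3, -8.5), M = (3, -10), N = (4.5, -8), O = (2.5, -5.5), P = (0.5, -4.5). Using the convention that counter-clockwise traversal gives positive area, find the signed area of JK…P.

Σ = (-5.75) + (23.25) + (55.5) + (21) + (-4.75) + (-8.5) + (-10.75) = 70
Signed area = Σ/2 = 35 (positive ⇒ counter-clockwise traversal).

35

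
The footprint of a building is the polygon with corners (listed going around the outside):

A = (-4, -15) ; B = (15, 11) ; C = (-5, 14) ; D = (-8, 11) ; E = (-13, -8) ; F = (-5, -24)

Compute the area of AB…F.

Σ = (181) + (265) + (57) + (207) + (272) + (-21) = 961
Area = |Σ|/2 = 480.5.

480.5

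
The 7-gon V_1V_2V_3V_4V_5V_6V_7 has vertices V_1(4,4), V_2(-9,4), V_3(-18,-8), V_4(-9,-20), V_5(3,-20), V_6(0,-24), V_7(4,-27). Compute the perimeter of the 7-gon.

|V_1V_2| = √((-13)² + (0)²) = √169 = 13
|V_2V_3| = √((-9)² + (-12)²) = √225 = 15
|V_3V_4| = √((9)² + (-12)²) = √225 = 15
|V_4V_5| = √((12)² + (0)²) = √144 = 12
|V_5V_6| = √((-3)² + (-4)²) = √25 = 5
|V_6V_7| = √((4)² + (-3)²) = √25 = 5
|V_7V_1| = √((0)² + (31)²) = √961 = 31
Perimeter = 13 + 15 + 15 + 12 + 5 + 5 + 31 = 96.

96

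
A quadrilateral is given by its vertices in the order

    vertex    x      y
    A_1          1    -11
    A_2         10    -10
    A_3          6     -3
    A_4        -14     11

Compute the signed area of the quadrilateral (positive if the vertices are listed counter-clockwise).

148.5

Apply the shoelace (surveyor's) formula: 2A = Σ (x_i·y_{i+1} − x_{i+1}·y_i), indices taken mod 4.
Σ = (100) + (30) + (24) + (143) = 297
Signed area = Σ/2 = 148.5 (positive ⇒ counter-clockwise traversal).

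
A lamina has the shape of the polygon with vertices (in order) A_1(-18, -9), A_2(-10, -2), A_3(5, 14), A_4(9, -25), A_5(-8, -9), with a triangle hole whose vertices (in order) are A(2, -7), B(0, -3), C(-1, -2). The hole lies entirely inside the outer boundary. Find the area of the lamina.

402

Outer boundary:
Apply Gauss's area formula: 2A = Σ (x_i·y_{i+1} − x_{i+1}·y_i), indices taken mod 5.
A_1→A_2: (-18)(-2) − (-10)(-9) = -54
A_2→A_3: (-10)(14) − (5)(-2) = -130
A_3→A_4: (5)(-25) − (9)(14) = -251
A_4→A_5: (9)(-9) − (-8)(-25) = -281
A_5→A_1: (-8)(-9) − (-18)(-9) = -90
Σ = -806
Area = |Σ|/2 = 403.
Hole:
Apply Gauss's area formula: 2A = Σ (x_i·y_{i+1} − x_{i+1}·y_i), indices taken mod 3.
Σ = (-6) + (-3) + (11) = 2
Area = |Σ|/2 = 1.
Net area = 403 − 1 = 402.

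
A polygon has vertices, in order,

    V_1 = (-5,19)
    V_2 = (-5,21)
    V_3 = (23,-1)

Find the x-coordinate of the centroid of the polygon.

Apply the surveyor's formula. First the cross-terms c_i = x_i·y_{i+1} − x_{i+1}·y_i:
  -10, -478, 432  ⇒  2A = -56, A = -28.
Then Σ (x_i + x_{i+1})·c_i = -728, so x̄ = -728 / (6·(-28)) = 13/3.

13/3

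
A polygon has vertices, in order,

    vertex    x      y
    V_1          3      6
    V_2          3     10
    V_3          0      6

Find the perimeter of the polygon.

|V_1V_2| = √((0)² + (4)²) = √16 = 4
|V_2V_3| = √((-3)² + (-4)²) = √25 = 5
|V_3V_1| = √((3)² + (0)²) = √9 = 3
Perimeter = 4 + 5 + 3 = 12.

12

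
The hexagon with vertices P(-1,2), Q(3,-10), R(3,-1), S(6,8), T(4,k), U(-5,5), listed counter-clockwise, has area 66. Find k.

The doubled signed area Σ (x_i y_{i+1} − x_{i+1} y_i) is linear in k.
With k=0 it equals 44; the coefficient of k is 11 (from the two edges through T).
So 11·k + 44 = 2·66 = 132 ⇒ k = 8.

8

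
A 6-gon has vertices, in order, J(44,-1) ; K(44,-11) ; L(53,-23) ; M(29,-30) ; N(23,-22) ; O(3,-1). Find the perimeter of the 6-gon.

|JK| = √((0)² + (-10)²) = √100 = 10
|KL| = √((9)² + (-12)²) = √225 = 15
|LM| = √((-24)² + (-7)²) = √625 = 25
|MN| = √((-6)² + (8)²) = √100 = 10
|NO| = √((-20)² + (21)²) = √841 = 29
|OJ| = √((41)² + (0)²) = √1681 = 41
Perimeter = 10 + 15 + 25 + 10 + 29 + 41 = 130.

130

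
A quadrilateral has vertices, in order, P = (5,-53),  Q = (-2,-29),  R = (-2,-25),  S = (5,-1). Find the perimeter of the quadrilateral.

|PQ| = √((-7)² + (24)²) = √625 = 25
|QR| = √((0)² + (4)²) = √16 = 4
|RS| = √((7)² + (24)²) = √625 = 25
|SP| = √((0)² + (-52)²) = √2704 = 52
Perimeter = 25 + 4 + 25 + 52 = 106.

106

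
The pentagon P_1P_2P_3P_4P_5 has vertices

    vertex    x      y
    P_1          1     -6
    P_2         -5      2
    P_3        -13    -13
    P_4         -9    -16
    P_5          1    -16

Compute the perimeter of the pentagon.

52

|P_1P_2| = √((-6)² + (8)²) = √100 = 10
|P_2P_3| = √((-8)² + (-15)²) = √289 = 17
|P_3P_4| = √((4)² + (-3)²) = √25 = 5
|P_4P_5| = √((10)² + (0)²) = √100 = 10
|P_5P_1| = √((0)² + (10)²) = √100 = 10
Perimeter = 10 + 17 + 5 + 10 + 10 = 52.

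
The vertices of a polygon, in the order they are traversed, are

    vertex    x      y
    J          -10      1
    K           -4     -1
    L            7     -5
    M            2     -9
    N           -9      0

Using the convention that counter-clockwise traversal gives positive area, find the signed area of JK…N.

Apply the shoelace (surveyor's) formula: 2A = Σ (x_i·y_{i+1} − x_{i+1}·y_i), indices taken mod 5.
Cross-terms: 14, 27, -53, -81, -9  ⇒  Σ = -102
Signed area = Σ/2 = -51 (negative ⇒ clockwise traversal).

-51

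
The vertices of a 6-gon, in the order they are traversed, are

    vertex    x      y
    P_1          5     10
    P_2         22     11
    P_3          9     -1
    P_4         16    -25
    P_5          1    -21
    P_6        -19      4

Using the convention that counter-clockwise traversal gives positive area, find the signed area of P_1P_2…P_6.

-705.5

Apply the shoelace (surveyor's) formula: 2A = Σ (x_i·y_{i+1} − x_{i+1}·y_i), indices taken mod 6.
Σ = (-165) + (-121) + (-209) + (-311) + (-395) + (-210) = -1411
Signed area = Σ/2 = -705.5 (negative ⇒ clockwise traversal).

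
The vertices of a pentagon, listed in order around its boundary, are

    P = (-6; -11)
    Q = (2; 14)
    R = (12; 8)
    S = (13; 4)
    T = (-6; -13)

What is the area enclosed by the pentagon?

Apply the surveyor's formula: 2A = Σ (x_i·y_{i+1} − x_{i+1}·y_i), indices taken mod 5.
Cross-terms: -62, -152, -56, -145, -12  ⇒  Σ = -427
Area = |Σ|/2 = 213.5.

213.5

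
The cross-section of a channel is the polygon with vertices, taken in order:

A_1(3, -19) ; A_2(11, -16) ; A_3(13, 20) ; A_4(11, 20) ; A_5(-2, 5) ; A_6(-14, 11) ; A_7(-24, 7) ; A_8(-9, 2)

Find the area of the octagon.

559

Apply the shoelace (surveyor's) formula: 2A = Σ (x_i·y_{i+1} − x_{i+1}·y_i), indices taken mod 8.
Cross-terms: 161, 428, 40, 95, 48, 166, 15, 165  ⇒  Σ = 1118
Area = |Σ|/2 = 559.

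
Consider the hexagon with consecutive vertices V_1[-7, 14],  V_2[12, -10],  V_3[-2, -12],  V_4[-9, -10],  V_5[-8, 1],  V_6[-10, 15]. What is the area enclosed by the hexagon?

292

Apply the surveyor's formula: 2A = Σ (x_i·y_{i+1} − x_{i+1}·y_i), indices taken mod 6.
Cross-terms: -98, -164, -88, -89, -110, -35  ⇒  Σ = -584
Area = |Σ|/2 = 292.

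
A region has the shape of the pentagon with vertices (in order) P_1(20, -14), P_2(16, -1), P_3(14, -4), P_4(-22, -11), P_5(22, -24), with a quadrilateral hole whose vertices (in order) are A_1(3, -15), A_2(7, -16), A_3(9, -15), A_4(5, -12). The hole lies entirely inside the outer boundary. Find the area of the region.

415

Outer boundary:
Apply Gauss's area formula: 2A = Σ (x_i·y_{i+1} − x_{i+1}·y_i), indices taken mod 5.
Σ = (204) + (-50) + (-242) + (770) + (172) = 854
Area = |Σ|/2 = 427.
Hole:
Apply Gauss's area formula: 2A = Σ (x_i·y_{i+1} − x_{i+1}·y_i), indices taken mod 4.
Cross-terms: 57, 39, -33, -39  ⇒  Σ = 24
Area = |Σ|/2 = 12.
Net area = 427 − 12 = 415.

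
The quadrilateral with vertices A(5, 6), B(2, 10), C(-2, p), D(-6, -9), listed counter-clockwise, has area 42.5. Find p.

Write out the shoelace sum; only the two edges meeting at C involve p:
2·Area = [(2·p − (-2)·10) + ((-2)·(-9) − (-6)·p)] + 47
       = 8·p + 85 = 85
⇒ p = 0.

0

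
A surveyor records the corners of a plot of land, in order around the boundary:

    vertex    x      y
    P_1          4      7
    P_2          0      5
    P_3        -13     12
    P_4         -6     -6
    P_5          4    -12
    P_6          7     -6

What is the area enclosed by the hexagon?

Apply Gauss's area formula: 2A = Σ (x_i·y_{i+1} − x_{i+1}·y_i), indices taken mod 6.
Σ = (20) + (65) + (150) + (96) + (60) + (73) = 464
Area = |Σ|/2 = 232.

232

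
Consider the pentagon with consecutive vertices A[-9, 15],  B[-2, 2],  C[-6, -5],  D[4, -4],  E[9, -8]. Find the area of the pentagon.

72.5

Apply the shoelace (surveyor's) formula: 2A = Σ (x_i·y_{i+1} − x_{i+1}·y_i), indices taken mod 5.
Cross-terms: 12, 22, 44, 4, 63  ⇒  Σ = 145
Area = |Σ|/2 = 72.5.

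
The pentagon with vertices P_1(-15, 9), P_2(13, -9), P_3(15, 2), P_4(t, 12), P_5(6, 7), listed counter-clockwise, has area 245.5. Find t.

9

Write out the shoelace sum; only the two edges meeting at P_4 involve t:
2·Area = [(15·12 − t·2) + (t·7 − 6·12)] + 338
       = 5·t + 446 = 491
⇒ t = 9.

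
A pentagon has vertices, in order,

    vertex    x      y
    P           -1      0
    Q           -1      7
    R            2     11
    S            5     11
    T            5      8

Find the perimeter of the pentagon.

|PQ| = √((0)² + (7)²) = √49 = 7
|QR| = √((3)² + (4)²) = √25 = 5
|RS| = √((3)² + (0)²) = √9 = 3
|ST| = √((0)² + (-3)²) = √9 = 3
|TP| = √((-6)² + (-8)²) = √100 = 10
Perimeter = 7 + 5 + 3 + 3 + 10 = 28.

28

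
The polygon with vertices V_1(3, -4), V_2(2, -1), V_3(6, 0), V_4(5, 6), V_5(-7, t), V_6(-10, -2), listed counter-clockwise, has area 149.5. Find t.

Write out the shoelace sum; only the two edges meeting at V_5 involve t:
2·Area = [(5·t − (-7)·6) + ((-7)·(-2) − (-10)·t)] + 93
       = 15·t + 149 = 299
⇒ t = 10.

10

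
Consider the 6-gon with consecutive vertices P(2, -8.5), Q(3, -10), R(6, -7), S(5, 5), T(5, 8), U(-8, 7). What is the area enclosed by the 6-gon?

138.75

Apply Gauss's area formula: 2A = Σ (x_i·y_{i+1} − x_{i+1}·y_i), indices taken mod 6.
Σ = (5.5) + (39) + (65) + (15) + (99) + (54) = 277.5
Area = |Σ|/2 = 138.75.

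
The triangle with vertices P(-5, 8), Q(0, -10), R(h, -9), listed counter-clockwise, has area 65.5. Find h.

The doubled signed area Σ (x_i y_{i+1} − x_{i+1} y_i) is linear in h.
With h=0 it equals 5; the coefficient of h is 18 (from the two edges through R).
So 18·h + 5 = 2·65.5 = 131 ⇒ h = 7.

7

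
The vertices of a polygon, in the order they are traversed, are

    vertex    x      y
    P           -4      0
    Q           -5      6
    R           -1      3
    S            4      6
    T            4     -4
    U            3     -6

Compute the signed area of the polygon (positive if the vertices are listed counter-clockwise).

Cross-terms: -24, -9, -18, -40, -12, -24  ⇒  Σ = -127
Signed area = Σ/2 = -63.5 (negative ⇒ clockwise traversal).

-63.5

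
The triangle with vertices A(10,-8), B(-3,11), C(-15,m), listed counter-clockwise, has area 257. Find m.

-11

Write out the shoelace sum; only the two edges meeting at C involve m:
2·Area = [((-3)·m − (-15)·11) + ((-15)·(-8) − 10·m)] + 86
       = -13·m + 371 = 514
⇒ m = -11.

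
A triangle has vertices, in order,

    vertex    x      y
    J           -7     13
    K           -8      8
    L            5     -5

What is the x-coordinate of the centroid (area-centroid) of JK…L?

-10/3

Apply the surveyor's formula. First the cross-terms c_i = x_i·y_{i+1} − x_{i+1}·y_i:
  48, 0, 30  ⇒  2A = 78, A = 39.
Then Σ (x_i + x_{i+1})·c_i = -780, so x̄ = -780 / (6·39) = -10/3.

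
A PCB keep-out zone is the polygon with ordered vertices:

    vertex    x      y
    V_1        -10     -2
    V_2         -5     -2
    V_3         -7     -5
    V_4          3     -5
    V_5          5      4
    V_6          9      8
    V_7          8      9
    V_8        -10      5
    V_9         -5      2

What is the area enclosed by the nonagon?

Apply the shoelace formula: 2A = Σ (x_i·y_{i+1} − x_{i+1}·y_i), indices taken mod 9.
Cross-terms: 10, 11, 50, 37, 4, 17, 130, 5, 30  ⇒  Σ = 294
Area = |Σ|/2 = 147.

147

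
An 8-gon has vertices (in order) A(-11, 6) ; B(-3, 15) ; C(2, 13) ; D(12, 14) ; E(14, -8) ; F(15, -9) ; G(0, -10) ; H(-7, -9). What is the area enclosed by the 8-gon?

501.5

Apply the shoelace (surveyor's) formula: 2A = Σ (x_i·y_{i+1} − x_{i+1}·y_i), indices taken mod 8.
Σ = (-147) + (-69) + (-128) + (-292) + (-6) + (-150) + (-70) + (-141) = -1003
Area = |Σ|/2 = 501.5.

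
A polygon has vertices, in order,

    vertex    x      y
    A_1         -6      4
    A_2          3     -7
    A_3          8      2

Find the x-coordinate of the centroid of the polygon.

Apply the shoelace (surveyor's) formula. First the cross-terms c_i = x_i·y_{i+1} − x_{i+1}·y_i:
  30, 62, 44  ⇒  2A = 136, A = 68.
Then Σ (x_i + x_{i+1})·c_i = 680, so x̄ = 680 / (6·68) = 5/3.

5/3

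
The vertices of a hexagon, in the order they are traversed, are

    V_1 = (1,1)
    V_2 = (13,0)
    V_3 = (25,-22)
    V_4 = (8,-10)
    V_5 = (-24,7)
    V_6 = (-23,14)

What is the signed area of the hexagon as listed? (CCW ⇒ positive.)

Apply the shoelace (surveyor's) formula: 2A = Σ (x_i·y_{i+1} − x_{i+1}·y_i), indices taken mod 6.
V_1→V_2: (1)(0) − (13)(1) = -13
V_2→V_3: (13)(-22) − (25)(0) = -286
V_3→V_4: (25)(-10) − (8)(-22) = -74
V_4→V_5: (8)(7) − (-24)(-10) = -184
V_5→V_6: (-24)(14) − (-23)(7) = -175
V_6→V_1: (-23)(1) − (1)(14) = -37
Σ = -769
Signed area = Σ/2 = -384.5 (negative ⇒ clockwise traversal).

-384.5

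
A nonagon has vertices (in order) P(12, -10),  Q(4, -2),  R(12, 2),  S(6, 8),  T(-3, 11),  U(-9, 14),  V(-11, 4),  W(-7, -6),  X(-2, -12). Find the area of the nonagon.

Cross-terms: 16, 32, 84, 90, 57, 118, 94, 72, 164  ⇒  Σ = 727
Area = |Σ|/2 = 363.5.

363.5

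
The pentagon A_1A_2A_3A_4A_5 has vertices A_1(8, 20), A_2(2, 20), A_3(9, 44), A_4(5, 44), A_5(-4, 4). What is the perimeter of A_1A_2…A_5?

96

|A_1A_2| = √((-6)² + (0)²) = √36 = 6
|A_2A_3| = √((7)² + (24)²) = √625 = 25
|A_3A_4| = √((-4)² + (0)²) = √16 = 4
|A_4A_5| = √((-9)² + (-40)²) = √1681 = 41
|A_5A_1| = √((12)² + (16)²) = √400 = 20
Perimeter = 6 + 25 + 4 + 41 + 20 = 96.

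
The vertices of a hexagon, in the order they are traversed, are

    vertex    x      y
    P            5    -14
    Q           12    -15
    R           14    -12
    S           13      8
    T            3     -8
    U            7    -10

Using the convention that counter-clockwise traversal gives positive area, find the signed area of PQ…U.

138.5

Apply the shoelace (surveyor's) formula: 2A = Σ (x_i·y_{i+1} − x_{i+1}·y_i), indices taken mod 6.
Σ = (93) + (66) + (268) + (-128) + (26) + (-48) = 277
Signed area = Σ/2 = 138.5 (positive ⇒ counter-clockwise traversal).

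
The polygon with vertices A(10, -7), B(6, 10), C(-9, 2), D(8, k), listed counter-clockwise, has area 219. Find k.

The doubled signed area Σ (x_i y_{i+1} − x_{i+1} y_i) is linear in k.
With k=0 it equals 172; the coefficient of k is -19 (from the two edges through D).
So -19·k + 172 = 2·219 = 438 ⇒ k = -14.

-14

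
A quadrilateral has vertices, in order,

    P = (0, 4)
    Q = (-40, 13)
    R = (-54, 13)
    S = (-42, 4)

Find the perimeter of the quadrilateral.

112

|PQ| = √((-40)² + (9)²) = √1681 = 41
|QR| = √((-14)² + (0)²) = √196 = 14
|RS| = √((12)² + (-9)²) = √225 = 15
|SP| = √((42)² + (0)²) = √1764 = 42
Perimeter = 41 + 14 + 15 + 42 = 112.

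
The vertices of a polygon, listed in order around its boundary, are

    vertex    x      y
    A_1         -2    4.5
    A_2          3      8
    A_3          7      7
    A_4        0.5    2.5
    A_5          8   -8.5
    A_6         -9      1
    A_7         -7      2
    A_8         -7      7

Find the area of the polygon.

A_1→A_2: (-2)(8) − (3)(4.5) = -29.5
A_2→A_3: (3)(7) − (7)(8) = -35
A_3→A_4: (7)(2.5) − (0.5)(7) = 14
A_4→A_5: (0.5)(-8.5) − (8)(2.5) = -24.25
A_5→A_6: (8)(1) − (-9)(-8.5) = -68.5
A_6→A_7: (-9)(2) − (-7)(1) = -11
A_7→A_8: (-7)(7) − (-7)(2) = -35
A_8→A_1: (-7)(4.5) − (-2)(7) = -17.5
Σ = -206.75
Area = |Σ|/2 = 103.375.

103.375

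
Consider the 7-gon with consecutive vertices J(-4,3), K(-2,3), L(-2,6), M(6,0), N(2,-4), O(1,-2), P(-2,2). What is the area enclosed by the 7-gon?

Apply the shoelace formula: 2A = Σ (x_i·y_{i+1} − x_{i+1}·y_i), indices taken mod 7.
J→K: (-4)(3) − (-2)(3) = -6
K→L: (-2)(6) − (-2)(3) = -6
L→M: (-2)(0) − (6)(6) = -36
M→N: (6)(-4) − (2)(0) = -24
N→O: (2)(-2) − (1)(-4) = 0
O→P: (1)(2) − (-2)(-2) = -2
P→J: (-2)(3) − (-4)(2) = 2
Σ = -72
Area = |Σ|/2 = 36.

36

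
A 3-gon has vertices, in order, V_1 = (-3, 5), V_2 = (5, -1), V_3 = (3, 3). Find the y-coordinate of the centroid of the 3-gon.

Apply Gauss's area formula. First the cross-terms c_i = x_i·y_{i+1} − x_{i+1}·y_i:
  -22, 18, 24  ⇒  2A = 20, A = 10.
Then Σ (y_i + y_{i+1})·c_i = 140, so ȳ = 140 / (6·10) = 7/3.

7/3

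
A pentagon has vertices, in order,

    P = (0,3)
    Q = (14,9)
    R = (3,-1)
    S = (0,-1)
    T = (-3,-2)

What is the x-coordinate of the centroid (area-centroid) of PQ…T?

629/147

Apply the shoelace formula. First the cross-terms c_i = x_i·y_{i+1} − x_{i+1}·y_i:
  -42, -41, -3, -3, -9  ⇒  2A = -98, A = -49.
Then Σ (x_i + x_{i+1})·c_i = -1258, so x̄ = -1258 / (6·(-49)) = 629/147.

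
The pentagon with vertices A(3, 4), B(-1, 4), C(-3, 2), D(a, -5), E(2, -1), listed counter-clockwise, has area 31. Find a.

0

Write out the shoelace sum; only the two edges meeting at D involve a:
2·Area = [((-3)·(-5) − a·2) + (a·(-1) − 2·(-5))] + 37
       = -3·a + 62 = 62
⇒ a = 0.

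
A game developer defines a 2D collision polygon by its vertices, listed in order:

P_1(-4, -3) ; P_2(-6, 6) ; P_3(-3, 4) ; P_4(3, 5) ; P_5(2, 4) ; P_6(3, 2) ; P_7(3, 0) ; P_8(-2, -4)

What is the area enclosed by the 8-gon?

Apply the shoelace (surveyor's) formula: 2A = Σ (x_i·y_{i+1} − x_{i+1}·y_i), indices taken mod 8.
Σ = (-42) + (-6) + (-27) + (2) + (-8) + (-6) + (-12) + (-10) = -109
Area = |Σ|/2 = 54.5.

54.5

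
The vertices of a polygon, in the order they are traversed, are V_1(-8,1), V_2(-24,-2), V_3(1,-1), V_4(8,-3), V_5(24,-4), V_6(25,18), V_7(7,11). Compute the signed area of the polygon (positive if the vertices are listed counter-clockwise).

Cross-terms: 40, 26, 5, 40, 532, 149, 95  ⇒  Σ = 887
Signed area = Σ/2 = 443.5 (positive ⇒ counter-clockwise traversal).

443.5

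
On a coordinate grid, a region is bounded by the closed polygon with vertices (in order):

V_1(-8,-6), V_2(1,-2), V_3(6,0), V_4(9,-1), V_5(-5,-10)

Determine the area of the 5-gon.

Apply the shoelace formula: 2A = Σ (x_i·y_{i+1} − x_{i+1}·y_i), indices taken mod 5.
Cross-terms: 22, 12, -6, -95, -50  ⇒  Σ = -117
Area = |Σ|/2 = 58.5.

58.5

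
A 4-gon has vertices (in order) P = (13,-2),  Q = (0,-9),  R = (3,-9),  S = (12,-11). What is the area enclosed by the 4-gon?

52

Apply the shoelace formula: 2A = Σ (x_i·y_{i+1} − x_{i+1}·y_i), indices taken mod 4.
Σ = (-117) + (27) + (75) + (119) = 104
Area = |Σ|/2 = 52.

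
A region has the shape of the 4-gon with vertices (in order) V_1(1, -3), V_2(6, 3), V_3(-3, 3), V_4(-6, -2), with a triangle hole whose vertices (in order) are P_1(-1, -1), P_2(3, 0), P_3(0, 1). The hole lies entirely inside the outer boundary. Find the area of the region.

42.5

Outer boundary:
Apply the shoelace formula: 2A = Σ (x_i·y_{i+1} − x_{i+1}·y_i), indices taken mod 4.
Σ = (21) + (27) + (24) + (20) = 92
Area = |Σ|/2 = 46.
Hole:
Apply the surveyor's formula: 2A = Σ (x_i·y_{i+1} − x_{i+1}·y_i), indices taken mod 3.
P_1→P_2: (-1)(0) − (3)(-1) = 3
P_2→P_3: (3)(1) − (0)(0) = 3
P_3→P_1: (0)(-1) − (-1)(1) = 1
Σ = 7
Area = |Σ|/2 = 3.5.
Net area = 46 − 3.5 = 42.5.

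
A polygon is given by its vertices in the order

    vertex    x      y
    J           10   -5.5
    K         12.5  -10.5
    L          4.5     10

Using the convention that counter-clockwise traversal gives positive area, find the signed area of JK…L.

Apply the shoelace formula: 2A = Σ (x_i·y_{i+1} − x_{i+1}·y_i), indices taken mod 3.
Σ = (-36.25) + (172.25) + (-124.75) = 11.25
Signed area = Σ/2 = 5.625 (positive ⇒ counter-clockwise traversal).

5.625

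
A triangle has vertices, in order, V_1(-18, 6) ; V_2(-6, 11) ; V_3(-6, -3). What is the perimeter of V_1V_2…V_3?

42

|V_1V_2| = √((12)² + (5)²) = √169 = 13
|V_2V_3| = √((0)² + (-14)²) = √196 = 14
|V_3V_1| = √((-12)² + (9)²) = √225 = 15
Perimeter = 13 + 14 + 15 = 42.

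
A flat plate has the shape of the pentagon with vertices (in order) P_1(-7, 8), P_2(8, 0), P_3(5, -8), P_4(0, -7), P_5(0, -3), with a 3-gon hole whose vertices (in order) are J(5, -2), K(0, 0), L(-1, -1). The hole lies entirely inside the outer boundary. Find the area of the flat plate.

88.5

Outer boundary:
Apply Gauss's area formula: 2A = Σ (x_i·y_{i+1} − x_{i+1}·y_i), indices taken mod 5.
Σ = (-64) + (-64) + (-35) + (0) + (-21) = -184
Area = |Σ|/2 = 92.
Hole:
Apply the shoelace (surveyor's) formula: 2A = Σ (x_i·y_{i+1} − x_{i+1}·y_i), indices taken mod 3.
J→K: (5)(0) − (0)(-2) = 0
K→L: (0)(-1) − (-1)(0) = 0
L→J: (-1)(-2) − (5)(-1) = 7
Σ = 7
Area = |Σ|/2 = 3.5.
Net area = 92 − 3.5 = 88.5.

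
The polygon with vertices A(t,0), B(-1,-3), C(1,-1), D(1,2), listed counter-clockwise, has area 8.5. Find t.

The doubled signed area Σ (x_i y_{i+1} − x_{i+1} y_i) is linear in t.
With t=0 it equals 7; the coefficient of t is -5 (from the two edges through A).
So -5·t + 7 = 2·8.5 = 17 ⇒ t = -2.

-2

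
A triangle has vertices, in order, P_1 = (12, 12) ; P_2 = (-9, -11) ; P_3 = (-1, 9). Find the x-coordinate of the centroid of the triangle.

2/3

Apply the shoelace (surveyor's) formula. First the cross-terms c_i = x_i·y_{i+1} − x_{i+1}·y_i:
  -24, -92, -120  ⇒  2A = -236, A = -118.
Then Σ (x_i + x_{i+1})·c_i = -472, so x̄ = -472 / (6·(-118)) = 2/3.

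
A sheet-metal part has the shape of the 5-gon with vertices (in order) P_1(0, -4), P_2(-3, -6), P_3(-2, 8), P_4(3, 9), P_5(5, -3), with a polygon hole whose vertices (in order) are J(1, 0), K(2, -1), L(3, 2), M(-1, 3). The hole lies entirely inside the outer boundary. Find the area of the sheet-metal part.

75

Outer boundary:
P_1→P_2: (0)(-6) − (-3)(-4) = -12
P_2→P_3: (-3)(8) − (-2)(-6) = -36
P_3→P_4: (-2)(9) − (3)(8) = -42
P_4→P_5: (3)(-3) − (5)(9) = -54
P_5→P_1: (5)(-4) − (0)(-3) = -20
Σ = -164
Area = |Σ|/2 = 82.
Hole:
Σ = (-1) + (7) + (11) + (-3) = 14
Area = |Σ|/2 = 7.
Net area = 82 − 7 = 75.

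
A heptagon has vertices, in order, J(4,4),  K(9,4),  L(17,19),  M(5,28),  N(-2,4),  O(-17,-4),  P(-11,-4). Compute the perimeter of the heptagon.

102

|JK| = √((5)² + (0)²) = √25 = 5
|KL| = √((8)² + (15)²) = √289 = 17
|LM| = √((-12)² + (9)²) = √225 = 15
|MN| = √((-7)² + (-24)²) = √625 = 25
|NO| = √((-15)² + (-8)²) = √289 = 17
|OP| = √((6)² + (0)²) = √36 = 6
|PJ| = √((15)² + (8)²) = √289 = 17
Perimeter = 5 + 17 + 15 + 25 + 17 + 6 + 17 = 102.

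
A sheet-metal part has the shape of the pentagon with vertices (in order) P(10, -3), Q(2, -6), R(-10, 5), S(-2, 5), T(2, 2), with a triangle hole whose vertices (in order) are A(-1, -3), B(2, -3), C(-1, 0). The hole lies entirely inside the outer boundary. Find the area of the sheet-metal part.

Outer boundary:
Apply Gauss's area formula: 2A = Σ (x_i·y_{i+1} − x_{i+1}·y_i), indices taken mod 5.
Σ = (-54) + (-50) + (-40) + (-14) + (-26) = -184
Area = |Σ|/2 = 92.
Hole:
Σ = (9) + (-3) + (3) = 9
Area = |Σ|/2 = 4.5.
Net area = 92 − 4.5 = 87.5.

87.5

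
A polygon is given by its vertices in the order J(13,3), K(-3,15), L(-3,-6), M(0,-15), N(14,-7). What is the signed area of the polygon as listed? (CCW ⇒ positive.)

327.5

Apply the shoelace (surveyor's) formula: 2A = Σ (x_i·y_{i+1} − x_{i+1}·y_i), indices taken mod 5.
J→K: (13)(15) − (-3)(3) = 204
K→L: (-3)(-6) − (-3)(15) = 63
L→M: (-3)(-15) − (0)(-6) = 45
M→N: (0)(-7) − (14)(-15) = 210
N→J: (14)(3) − (13)(-7) = 133
Σ = 655
Signed area = Σ/2 = 327.5 (positive ⇒ counter-clockwise traversal).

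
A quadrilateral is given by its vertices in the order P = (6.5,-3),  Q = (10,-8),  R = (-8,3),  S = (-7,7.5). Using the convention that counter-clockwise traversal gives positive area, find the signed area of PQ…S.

Cross-terms: -22, -34, -39, -27.75  ⇒  Σ = -122.75
Signed area = Σ/2 = -61.375 (negative ⇒ clockwise traversal).

-61.375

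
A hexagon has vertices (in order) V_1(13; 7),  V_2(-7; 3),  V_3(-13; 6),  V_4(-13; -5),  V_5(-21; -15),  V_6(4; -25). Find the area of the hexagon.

Σ = (88) + (-3) + (143) + (90) + (585) + (353) = 1256
Area = |Σ|/2 = 628.

628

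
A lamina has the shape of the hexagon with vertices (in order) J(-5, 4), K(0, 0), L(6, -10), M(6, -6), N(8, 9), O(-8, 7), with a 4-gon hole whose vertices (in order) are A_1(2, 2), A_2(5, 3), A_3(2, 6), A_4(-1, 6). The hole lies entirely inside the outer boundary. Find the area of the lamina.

116.5

Outer boundary:
Apply the surveyor's formula: 2A = Σ (x_i·y_{i+1} − x_{i+1}·y_i), indices taken mod 6.
Σ = (0) + (0) + (24) + (102) + (128) + (3) = 257
Area = |Σ|/2 = 128.5.
Hole:
Apply the surveyor's formula: 2A = Σ (x_i·y_{i+1} − x_{i+1}·y_i), indices taken mod 4.
Σ = (-4) + (24) + (18) + (-14) = 24
Area = |Σ|/2 = 12.
Net area = 128.5 − 12 = 116.5.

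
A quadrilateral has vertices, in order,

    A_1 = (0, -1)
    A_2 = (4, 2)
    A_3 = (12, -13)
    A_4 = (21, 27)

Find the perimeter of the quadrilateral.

98

|A_1A_2| = √((4)² + (3)²) = √25 = 5
|A_2A_3| = √((8)² + (-15)²) = √289 = 17
|A_3A_4| = √((9)² + (40)²) = √1681 = 41
|A_4A_1| = √((-21)² + (-28)²) = √1225 = 35
Perimeter = 5 + 17 + 41 + 35 = 98.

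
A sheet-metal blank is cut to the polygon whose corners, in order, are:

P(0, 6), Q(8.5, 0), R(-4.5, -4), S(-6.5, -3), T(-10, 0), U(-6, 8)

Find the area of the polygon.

Σ = (-51) + (-34) + (-12.5) + (-30) + (-80) + (-36) = -243.5
Area = |Σ|/2 = 121.75.

121.75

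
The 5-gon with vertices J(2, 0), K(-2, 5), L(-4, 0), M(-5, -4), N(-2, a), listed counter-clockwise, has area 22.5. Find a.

Write out the shoelace sum; only the two edges meeting at N involve a:
2·Area = [((-5)·a − (-2)·(-4)) + ((-2)·0 − 2·a)] + 46
       = -7·a + 38 = 45
⇒ a = -1.

-1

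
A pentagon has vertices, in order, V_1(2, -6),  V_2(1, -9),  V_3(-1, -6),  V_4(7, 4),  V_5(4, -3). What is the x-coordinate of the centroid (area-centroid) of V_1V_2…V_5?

323/132

Apply the shoelace formula. First the cross-terms c_i = x_i·y_{i+1} − x_{i+1}·y_i:
  -12, -15, 38, -37, -18  ⇒  2A = -44, A = -22.
Then Σ (x_i + x_{i+1})·c_i = -323, so x̄ = -323 / (6·(-22)) = 323/132.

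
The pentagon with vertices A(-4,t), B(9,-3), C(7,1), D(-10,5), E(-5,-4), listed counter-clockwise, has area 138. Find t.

Write out the shoelace sum; only the two edges meeting at A involve t:
2·Area = [((-5)·t − (-4)·(-4)) + ((-4)·(-3) − 9·t)] + 140
       = -14·t + 136 = 276
⇒ t = -10.

-10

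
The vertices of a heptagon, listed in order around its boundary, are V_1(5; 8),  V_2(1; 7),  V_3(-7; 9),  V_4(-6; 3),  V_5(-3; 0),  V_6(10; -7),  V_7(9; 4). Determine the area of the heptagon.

151.5

Σ = (27) + (58) + (33) + (9) + (21) + (103) + (52) = 303
Area = |Σ|/2 = 151.5.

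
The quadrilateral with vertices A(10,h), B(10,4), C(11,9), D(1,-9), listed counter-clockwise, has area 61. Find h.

Write out the shoelace sum; only the two edges meeting at A involve h:
2·Area = [(1·h − 10·(-9)) + (10·4 − 10·h)] + -62
       = -9·h + 68 = 122
⇒ h = -6.

-6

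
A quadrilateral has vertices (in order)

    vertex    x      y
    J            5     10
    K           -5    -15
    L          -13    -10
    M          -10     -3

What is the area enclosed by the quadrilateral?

158

Apply Gauss's area formula: 2A = Σ (x_i·y_{i+1} − x_{i+1}·y_i), indices taken mod 4.
Σ = (-25) + (-145) + (-61) + (-85) = -316
Area = |Σ|/2 = 158.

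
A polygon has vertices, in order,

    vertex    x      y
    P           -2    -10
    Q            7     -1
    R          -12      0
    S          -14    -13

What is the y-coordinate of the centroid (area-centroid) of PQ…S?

Apply Gauss's area formula. First the cross-terms c_i = x_i·y_{i+1} − x_{i+1}·y_i:
  72, -12, 156, 114  ⇒  2A = 330, A = 165.
Then Σ (y_i + y_{i+1})·c_i = -5430, so ȳ = -5430 / (6·165) = -181/33.

-181/33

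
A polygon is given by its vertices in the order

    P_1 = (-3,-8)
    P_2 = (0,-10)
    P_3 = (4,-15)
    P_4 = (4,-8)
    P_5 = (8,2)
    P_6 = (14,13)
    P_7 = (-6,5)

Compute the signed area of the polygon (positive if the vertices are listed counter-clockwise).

Σ = (30) + (40) + (28) + (72) + (76) + (148) + (63) = 457
Signed area = Σ/2 = 228.5 (positive ⇒ counter-clockwise traversal).

228.5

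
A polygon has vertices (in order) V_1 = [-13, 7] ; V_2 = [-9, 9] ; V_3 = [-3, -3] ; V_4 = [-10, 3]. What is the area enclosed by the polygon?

35

Apply Gauss's area formula: 2A = Σ (x_i·y_{i+1} − x_{i+1}·y_i), indices taken mod 4.
Cross-terms: -54, 54, -39, -31  ⇒  Σ = -70
Area = |Σ|/2 = 35.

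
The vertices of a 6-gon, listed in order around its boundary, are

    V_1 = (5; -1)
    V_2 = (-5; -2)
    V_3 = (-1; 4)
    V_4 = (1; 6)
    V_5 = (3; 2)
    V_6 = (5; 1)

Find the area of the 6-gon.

Σ = (-15) + (-22) + (-10) + (-16) + (-7) + (-10) = -80
Area = |Σ|/2 = 40.

40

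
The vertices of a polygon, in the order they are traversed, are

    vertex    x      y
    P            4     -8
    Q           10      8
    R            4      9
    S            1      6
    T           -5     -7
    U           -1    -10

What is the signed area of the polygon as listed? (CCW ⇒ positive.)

149.5

Apply the shoelace formula: 2A = Σ (x_i·y_{i+1} − x_{i+1}·y_i), indices taken mod 6.
Cross-terms: 112, 58, 15, 23, 43, 48  ⇒  Σ = 299
Signed area = Σ/2 = 149.5 (positive ⇒ counter-clockwise traversal).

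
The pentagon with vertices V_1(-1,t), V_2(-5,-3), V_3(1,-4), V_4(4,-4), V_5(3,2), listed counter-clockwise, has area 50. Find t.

The doubled signed area Σ (x_i y_{i+1} − x_{i+1} y_i) is linear in t.
With t=0 it equals 60; the coefficient of t is 8 (from the two edges through V_1).
So 8·t + 60 = 2·50 = 100 ⇒ t = 5.

5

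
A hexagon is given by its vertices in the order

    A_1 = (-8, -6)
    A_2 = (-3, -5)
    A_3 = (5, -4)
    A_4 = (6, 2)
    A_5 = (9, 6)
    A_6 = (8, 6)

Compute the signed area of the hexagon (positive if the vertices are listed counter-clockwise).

A_1→A_2: (-8)(-5) − (-3)(-6) = 22
A_2→A_3: (-3)(-4) − (5)(-5) = 37
A_3→A_4: (5)(2) − (6)(-4) = 34
A_4→A_5: (6)(6) − (9)(2) = 18
A_5→A_6: (9)(6) − (8)(6) = 6
A_6→A_1: (8)(-6) − (-8)(6) = 0
Σ = 117
Signed area = Σ/2 = 58.5 (positive ⇒ counter-clockwise traversal).

58.5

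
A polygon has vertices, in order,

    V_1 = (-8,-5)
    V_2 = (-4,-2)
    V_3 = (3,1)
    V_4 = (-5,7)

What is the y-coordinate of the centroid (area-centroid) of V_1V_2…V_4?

44/35

Apply the shoelace formula. First the cross-terms c_i = x_i·y_{i+1} − x_{i+1}·y_i:
  -4, 2, 26, 81  ⇒  2A = 105, A = 52.5.
Then Σ (y_i + y_{i+1})·c_i = 396, so ȳ = 396 / (6·52.5) = 44/35.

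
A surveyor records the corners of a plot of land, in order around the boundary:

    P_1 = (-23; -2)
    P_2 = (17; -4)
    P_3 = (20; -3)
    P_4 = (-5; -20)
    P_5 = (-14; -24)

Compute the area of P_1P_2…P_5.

472

Apply the shoelace (surveyor's) formula: 2A = Σ (x_i·y_{i+1} − x_{i+1}·y_i), indices taken mod 5.
P_1→P_2: (-23)(-4) − (17)(-2) = 126
P_2→P_3: (17)(-3) − (20)(-4) = 29
P_3→P_4: (20)(-20) − (-5)(-3) = -415
P_4→P_5: (-5)(-24) − (-14)(-20) = -160
P_5→P_1: (-14)(-2) − (-23)(-24) = -524
Σ = -944
Area = |Σ|/2 = 472.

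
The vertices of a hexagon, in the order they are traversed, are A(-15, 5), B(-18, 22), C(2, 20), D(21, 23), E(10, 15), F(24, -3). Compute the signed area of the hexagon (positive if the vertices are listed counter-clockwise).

-624

Cross-terms: -240, -404, -374, 85, -390, 75  ⇒  Σ = -1248
Signed area = Σ/2 = -624 (negative ⇒ clockwise traversal).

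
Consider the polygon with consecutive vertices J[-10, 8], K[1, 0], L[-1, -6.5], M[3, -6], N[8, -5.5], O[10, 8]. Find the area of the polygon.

160.75

J→K: (-10)(0) − (1)(8) = -8
K→L: (1)(-6.5) − (-1)(0) = -6.5
L→M: (-1)(-6) − (3)(-6.5) = 25.5
M→N: (3)(-5.5) − (8)(-6) = 31.5
N→O: (8)(8) − (10)(-5.5) = 119
O→J: (10)(8) − (-10)(8) = 160
Σ = 321.5
Area = |Σ|/2 = 160.75.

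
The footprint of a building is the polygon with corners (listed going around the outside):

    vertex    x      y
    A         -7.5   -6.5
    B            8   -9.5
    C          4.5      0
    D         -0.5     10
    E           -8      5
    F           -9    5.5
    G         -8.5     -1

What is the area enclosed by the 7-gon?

Apply the shoelace formula: 2A = Σ (x_i·y_{i+1} − x_{i+1}·y_i), indices taken mod 7.
A→B: (-7.5)(-9.5) − (8)(-6.5) = 123.25
B→C: (8)(0) − (4.5)(-9.5) = 42.75
C→D: (4.5)(10) − (-0.5)(0) = 45
D→E: (-0.5)(5) − (-8)(10) = 77.5
E→F: (-8)(5.5) − (-9)(5) = 1
F→G: (-9)(-1) − (-8.5)(5.5) = 55.75
G→A: (-8.5)(-6.5) − (-7.5)(-1) = 47.75
Σ = 393
Area = |Σ|/2 = 196.5.

196.5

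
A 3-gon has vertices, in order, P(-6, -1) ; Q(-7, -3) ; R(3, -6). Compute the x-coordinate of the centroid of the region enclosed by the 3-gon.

-10/3

Apply the shoelace (surveyor's) formula. First the cross-terms c_i = x_i·y_{i+1} − x_{i+1}·y_i:
  11, 51, -39  ⇒  2A = 23, A = 11.5.
Then Σ (x_i + x_{i+1})·c_i = -230, so x̄ = -230 / (6·11.5) = -10/3.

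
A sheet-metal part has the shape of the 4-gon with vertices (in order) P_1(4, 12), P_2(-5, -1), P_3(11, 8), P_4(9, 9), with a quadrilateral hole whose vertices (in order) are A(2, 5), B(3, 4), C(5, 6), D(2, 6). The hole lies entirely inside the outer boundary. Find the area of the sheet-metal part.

59.5

Outer boundary:
Apply the shoelace (surveyor's) formula: 2A = Σ (x_i·y_{i+1} − x_{i+1}·y_i), indices taken mod 4.
P_1→P_2: (4)(-1) − (-5)(12) = 56
P_2→P_3: (-5)(8) − (11)(-1) = -29
P_3→P_4: (11)(9) − (9)(8) = 27
P_4→P_1: (9)(12) − (4)(9) = 72
Σ = 126
Area = |Σ|/2 = 63.
Hole:
Σ = (-7) + (-2) + (18) + (-2) = 7
Area = |Σ|/2 = 3.5.
Net area = 63 − 3.5 = 59.5.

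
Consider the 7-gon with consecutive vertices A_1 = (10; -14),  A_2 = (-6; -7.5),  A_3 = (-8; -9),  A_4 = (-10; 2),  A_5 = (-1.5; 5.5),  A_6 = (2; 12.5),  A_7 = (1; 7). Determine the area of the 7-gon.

Apply the surveyor's formula: 2A = Σ (x_i·y_{i+1} − x_{i+1}·y_i), indices taken mod 7.
Cross-terms: -159, -6, -106, -52, -29.75, 1.5, -84  ⇒  Σ = -435.25
Area = |Σ|/2 = 217.625.

217.625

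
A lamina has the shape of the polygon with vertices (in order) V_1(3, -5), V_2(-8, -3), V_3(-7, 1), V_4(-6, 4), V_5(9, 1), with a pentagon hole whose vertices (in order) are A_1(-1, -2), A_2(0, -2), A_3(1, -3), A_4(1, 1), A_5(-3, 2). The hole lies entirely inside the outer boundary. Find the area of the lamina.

Outer boundary:
Apply the shoelace formula: 2A = Σ (x_i·y_{i+1} − x_{i+1}·y_i), indices taken mod 5.
Cross-terms: -49, -29, -22, -42, -48  ⇒  Σ = -190
Area = |Σ|/2 = 95.
Hole:
Apply Gauss's area formula: 2A = Σ (x_i·y_{i+1} − x_{i+1}·y_i), indices taken mod 5.
Σ = (2) + (2) + (4) + (5) + (8) = 21
Area = |Σ|/2 = 10.5.
Net area = 95 − 10.5 = 84.5.

84.5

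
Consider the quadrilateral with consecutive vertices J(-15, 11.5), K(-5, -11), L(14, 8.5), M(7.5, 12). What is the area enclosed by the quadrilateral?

352.25

Σ = (222.5) + (111.5) + (104.25) + (266.25) = 704.5
Area = |Σ|/2 = 352.25.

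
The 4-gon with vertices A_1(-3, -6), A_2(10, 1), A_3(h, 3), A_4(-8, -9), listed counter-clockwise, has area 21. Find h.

The doubled signed area Σ (x_i y_{i+1} − x_{i+1} y_i) is linear in h.
With h=0 it equals 132; the coefficient of h is -10 (from the two edges through A_3).
So -10·h + 132 = 2·21 = 42 ⇒ h = 9.

9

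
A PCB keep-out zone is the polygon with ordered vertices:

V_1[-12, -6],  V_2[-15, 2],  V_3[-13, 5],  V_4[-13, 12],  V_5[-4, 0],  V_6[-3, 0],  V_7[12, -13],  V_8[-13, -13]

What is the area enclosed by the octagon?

285

Σ = (-114) + (-49) + (-91) + (48) + (0) + (39) + (-325) + (-78) = -570
Area = |Σ|/2 = 285.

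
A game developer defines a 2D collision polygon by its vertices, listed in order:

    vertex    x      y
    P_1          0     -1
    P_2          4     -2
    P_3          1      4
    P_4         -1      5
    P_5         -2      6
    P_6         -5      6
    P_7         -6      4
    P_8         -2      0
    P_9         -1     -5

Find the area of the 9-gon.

Σ = (4) + (18) + (9) + (4) + (18) + (16) + (8) + (10) + (1) = 88
Area = |Σ|/2 = 44.

44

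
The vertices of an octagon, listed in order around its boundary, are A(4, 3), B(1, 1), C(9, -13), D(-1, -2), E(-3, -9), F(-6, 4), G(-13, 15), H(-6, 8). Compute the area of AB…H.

108.5

Apply the shoelace formula: 2A = Σ (x_i·y_{i+1} − x_{i+1}·y_i), indices taken mod 8.
Cross-terms: 1, -22, -31, 3, -66, -38, -14, -50  ⇒  Σ = -217
Area = |Σ|/2 = 108.5.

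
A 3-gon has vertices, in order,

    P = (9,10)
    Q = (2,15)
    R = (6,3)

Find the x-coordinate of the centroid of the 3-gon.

Apply the shoelace (surveyor's) formula. First the cross-terms c_i = x_i·y_{i+1} − x_{i+1}·y_i:
  115, -84, 33  ⇒  2A = 64, A = 32.
Then Σ (x_i + x_{i+1})·c_i = 1088, so x̄ = 1088 / (6·32) = 17/3.

17/3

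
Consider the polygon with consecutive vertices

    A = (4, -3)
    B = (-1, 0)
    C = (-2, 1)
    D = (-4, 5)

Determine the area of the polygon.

9

Apply the shoelace formula: 2A = Σ (x_i·y_{i+1} − x_{i+1}·y_i), indices taken mod 4.
Σ = (-3) + (-1) + (-6) + (-8) = -18
Area = |Σ|/2 = 9.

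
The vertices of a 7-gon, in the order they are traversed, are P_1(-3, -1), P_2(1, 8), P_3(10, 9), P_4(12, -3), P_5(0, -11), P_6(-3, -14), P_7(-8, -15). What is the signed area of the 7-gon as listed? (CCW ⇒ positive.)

Apply Gauss's area formula: 2A = Σ (x_i·y_{i+1} − x_{i+1}·y_i), indices taken mod 7.
Cross-terms: -23, -71, -138, -132, -33, -67, -37  ⇒  Σ = -501
Signed area = Σ/2 = -250.5 (negative ⇒ clockwise traversal).

-250.5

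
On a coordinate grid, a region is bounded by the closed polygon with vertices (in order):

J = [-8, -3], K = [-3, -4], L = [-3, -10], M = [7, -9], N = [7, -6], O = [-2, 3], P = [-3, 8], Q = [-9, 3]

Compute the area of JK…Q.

Σ = (23) + (18) + (97) + (21) + (9) + (-7) + (63) + (51) = 275
Area = |Σ|/2 = 137.5.

137.5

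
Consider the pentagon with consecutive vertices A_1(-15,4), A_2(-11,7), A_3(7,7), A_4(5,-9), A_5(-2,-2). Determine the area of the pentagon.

175.5

Apply the shoelace formula: 2A = Σ (x_i·y_{i+1} − x_{i+1}·y_i), indices taken mod 5.
A_1→A_2: (-15)(7) − (-11)(4) = -61
A_2→A_3: (-11)(7) − (7)(7) = -126
A_3→A_4: (7)(-9) − (5)(7) = -98
A_4→A_5: (5)(-2) − (-2)(-9) = -28
A_5→A_1: (-2)(4) − (-15)(-2) = -38
Σ = -351
Area = |Σ|/2 = 175.5.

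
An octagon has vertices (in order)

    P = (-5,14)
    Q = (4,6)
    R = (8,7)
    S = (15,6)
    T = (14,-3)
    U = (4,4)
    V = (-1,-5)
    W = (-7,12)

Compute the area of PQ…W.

Apply Gauss's area formula: 2A = Σ (x_i·y_{i+1} − x_{i+1}·y_i), indices taken mod 8.
P→Q: (-5)(6) − (4)(14) = -86
Q→R: (4)(7) − (8)(6) = -20
R→S: (8)(6) − (15)(7) = -57
S→T: (15)(-3) − (14)(6) = -129
T→U: (14)(4) − (4)(-3) = 68
U→V: (4)(-5) − (-1)(4) = -16
V→W: (-1)(12) − (-7)(-5) = -47
W→P: (-7)(14) − (-5)(12) = -38
Σ = -325
Area = |Σ|/2 = 162.5.

162.5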